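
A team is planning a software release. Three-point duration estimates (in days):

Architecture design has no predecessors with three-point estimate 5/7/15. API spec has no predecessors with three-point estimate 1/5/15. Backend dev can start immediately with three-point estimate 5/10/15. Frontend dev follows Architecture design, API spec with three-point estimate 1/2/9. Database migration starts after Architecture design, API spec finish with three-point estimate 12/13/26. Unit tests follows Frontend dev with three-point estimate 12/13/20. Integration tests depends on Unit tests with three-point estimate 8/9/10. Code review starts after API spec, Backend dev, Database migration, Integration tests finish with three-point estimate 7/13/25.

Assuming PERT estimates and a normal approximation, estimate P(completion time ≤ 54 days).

te_Architecture design = (5 + 4·7 + 15)/6 = 48/6 = 8; σ²_Architecture design = ((15−5)/6)² = 2.778
te_API spec = (1 + 4·5 + 15)/6 = 36/6 = 6; σ²_API spec = ((15−1)/6)² = 5.444
te_Backend dev = (5 + 4·10 + 15)/6 = 60/6 = 10; σ²_Backend dev = ((15−5)/6)² = 2.778
te_Frontend dev = (1 + 4·2 + 9)/6 = 18/6 = 3; σ²_Frontend dev = ((9−1)/6)² = 1.778
te_Database migration = (12 + 4·13 + 26)/6 = 90/6 = 15; σ²_Database migration = ((26−12)/6)² = 5.444
te_Unit tests = (12 + 4·13 + 20)/6 = 84/6 = 14; σ²_Unit tests = ((20−12)/6)² = 1.778
te_Integration tests = (8 + 4·9 + 10)/6 = 54/6 = 9; σ²_Integration tests = ((10−8)/6)² = 0.111
te_Code review = (7 + 4·13 + 25)/6 = 84/6 = 14; σ²_Code review = ((25−7)/6)² = 9.000

Forward pass:
ES_Architecture design = 0; EF_Architecture design = 8
ES_API spec = 0; EF_API spec = 6
ES_Backend dev = 0; EF_Backend dev = 10
ES_Frontend dev = max(EF_Architecture design=8, EF_API spec=6) = 8; EF_Frontend dev = 8+3 = 11
ES_Database migration = max(EF_Architecture design=8, EF_API spec=6) = 8; EF_Database migration = 8+15 = 23
ES_Unit tests = 11; EF_Unit tests = 11+14 = 25
ES_Integration tests = 25; EF_Integration tests = 25+9 = 34
ES_Code review = max(EF_API spec=6, EF_Backend dev=10, EF_Database migration=23, EF_Integration tests=34) = 34; EF_Code review = 34+14 = 48
Expected project duration μ = 48 days. Critical path: Architecture design → Frontend dev → Unit tests → Integration tests → Code review.

Variance along critical path = 2.778 + 1.778 + 1.778 + 0.111 + 9.000 = 15.444; σ = √15.444 = 3.930 days.
Z = (54 − 48) / 3.930 = 1.527
P(T ≤ 54) = Φ(1.527) ≈ 0.937

0.937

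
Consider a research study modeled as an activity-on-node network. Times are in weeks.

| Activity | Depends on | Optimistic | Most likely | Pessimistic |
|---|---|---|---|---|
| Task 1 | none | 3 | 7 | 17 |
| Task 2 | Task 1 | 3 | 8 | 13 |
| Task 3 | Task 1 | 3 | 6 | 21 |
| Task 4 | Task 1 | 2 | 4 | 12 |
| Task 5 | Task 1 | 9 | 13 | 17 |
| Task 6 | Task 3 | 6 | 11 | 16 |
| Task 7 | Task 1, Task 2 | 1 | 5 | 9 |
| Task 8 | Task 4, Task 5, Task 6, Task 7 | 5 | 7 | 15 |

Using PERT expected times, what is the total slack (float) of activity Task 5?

te_Task 1 = (3 + 4·7 + 17)/6 = 48/6 = 8
te_Task 2 = (3 + 4·8 + 13)/6 = 48/6 = 8
te_Task 3 = (3 + 4·6 + 21)/6 = 48/6 = 8
te_Task 4 = (2 + 4·4 + 12)/6 = 30/6 = 5
te_Task 5 = (9 + 4·13 + 17)/6 = 78/6 = 13
te_Task 6 = (6 + 4·11 + 16)/6 = 66/6 = 11
te_Task 7 = (1 + 4·5 + 9)/6 = 30/6 = 5
te_Task 8 = (5 + 4·7 + 15)/6 = 48/6 = 8

Forward pass:
ES_Task 1 = 0; EF_Task 1 = 8
ES_Task 2 = 8; EF_Task 2 = 8+8 = 16
ES_Task 3 = 8; EF_Task 3 = 8+8 = 16
ES_Task 4 = 8; EF_Task 4 = 8+5 = 13
ES_Task 5 = 8; EF_Task 5 = 8+13 = 21
ES_Task 6 = 16; EF_Task 6 = 16+11 = 27
ES_Task 7 = max(EF_Task 1=8, EF_Task 2=16) = 16; EF_Task 7 = 16+5 = 21
ES_Task 8 = max(EF_Task 4=13, EF_Task 5=21, EF_Task 6=27, EF_Task 7=21) = 27; EF_Task 8 = 27+8 = 35
Expected project duration μ = 35 weeks. Critical path: Task 1 → Task 3 → Task 6 → Task 8.

Backward pass:
LF_Task 8 = 35; LS_Task 8 = 35−8 = 27
LF_Task 7 = LS_Task 8 = 27; LS_Task 7 = 27−5 = 22
LF_Task 6 = LS_Task 8 = 27; LS_Task 6 = 27−11 = 16
LF_Task 5 = LS_Task 8 = 27; LS_Task 5 = 27−13 = 14
LF_Task 4 = LS_Task 8 = 27; LS_Task 4 = 27−5 = 22
LF_Task 3 = LS_Task 6 = 16; LS_Task 3 = 16−8 = 8
LF_Task 2 = LS_Task 7 = 22; LS_Task 2 = 22−8 = 14
LF_Task 1 = min(LS_Task 2=14, LS_Task 3=8, LS_Task 4=22, LS_Task 5=14, LS_Task 7=22) = 8; LS_Task 1 = 8−8 = 0
Slack_Task 5 = LS_Task 5 − ES_Task 5 = 14 − 8 = 6

6 weeks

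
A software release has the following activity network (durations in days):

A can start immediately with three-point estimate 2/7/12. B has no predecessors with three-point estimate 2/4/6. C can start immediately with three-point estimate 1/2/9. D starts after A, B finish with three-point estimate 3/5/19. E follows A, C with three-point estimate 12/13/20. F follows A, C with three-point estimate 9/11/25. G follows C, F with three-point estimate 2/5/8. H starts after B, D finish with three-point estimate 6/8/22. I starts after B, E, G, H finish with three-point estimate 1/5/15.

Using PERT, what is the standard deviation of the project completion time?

4.04 days

te_A = (2 + 4·7 + 12)/6 = 42/6 = 7; σ²_A = ((12−2)/6)² = 2.778
te_B = (2 + 4·4 + 6)/6 = 24/6 = 4; σ²_B = ((6−2)/6)² = 0.444
te_C = (1 + 4·2 + 9)/6 = 18/6 = 3; σ²_C = ((9−1)/6)² = 1.778
te_D = (3 + 4·5 + 19)/6 = 42/6 = 7; σ²_D = ((19−3)/6)² = 7.111
te_E = (12 + 4·13 + 20)/6 = 84/6 = 14; σ²_E = ((20−12)/6)² = 1.778
te_F = (9 + 4·11 + 25)/6 = 78/6 = 13; σ²_F = ((25−9)/6)² = 7.111
te_G = (2 + 4·5 + 8)/6 = 30/6 = 5; σ²_G = ((8−2)/6)² = 1.000
te_H = (6 + 4·8 + 22)/6 = 60/6 = 10; σ²_H = ((22−6)/6)² = 7.111
te_I = (1 + 4·5 + 15)/6 = 36/6 = 6; σ²_I = ((15−1)/6)² = 5.444

Forward pass:
ES_A = 0; EF_A = 7
ES_B = 0; EF_B = 4
ES_C = 0; EF_C = 3
ES_D = max(EF_A=7, EF_B=4) = 7; EF_D = 7+7 = 14
ES_E = max(EF_A=7, EF_C=3) = 7; EF_E = 7+14 = 21
ES_F = max(EF_A=7, EF_C=3) = 7; EF_F = 7+13 = 20
ES_G = max(EF_C=3, EF_F=20) = 20; EF_G = 20+5 = 25
ES_H = max(EF_B=4, EF_D=14) = 14; EF_H = 14+10 = 24
ES_I = max(EF_B=4, EF_E=21, EF_G=25, EF_H=24) = 25; EF_I = 25+6 = 31
Expected project duration μ = 31 days. Critical path: A → F → G → I.

Variance along critical path = 2.778 + 7.111 + 1.000 + 5.444 = 16.333
σ = √16.333 = 4.041 days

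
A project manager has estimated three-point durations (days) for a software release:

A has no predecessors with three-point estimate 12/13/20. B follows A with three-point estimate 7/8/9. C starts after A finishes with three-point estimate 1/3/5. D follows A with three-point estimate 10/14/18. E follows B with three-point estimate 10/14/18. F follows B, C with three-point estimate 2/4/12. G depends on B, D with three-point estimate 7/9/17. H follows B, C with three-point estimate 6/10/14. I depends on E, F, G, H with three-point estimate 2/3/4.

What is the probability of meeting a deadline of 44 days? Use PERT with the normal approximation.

0.881

te_A = (12 + 4·13 + 20)/6 = 84/6 = 14; σ²_A = ((20−12)/6)² = 1.778
te_B = (7 + 4·8 + 9)/6 = 48/6 = 8; σ²_B = ((9−7)/6)² = 0.111
te_C = (1 + 4·3 + 5)/6 = 18/6 = 3; σ²_C = ((5−1)/6)² = 0.444
te_D = (10 + 4·14 + 18)/6 = 84/6 = 14; σ²_D = ((18−10)/6)² = 1.778
te_E = (10 + 4·14 + 18)/6 = 84/6 = 14; σ²_E = ((18−10)/6)² = 1.778
te_F = (2 + 4·4 + 12)/6 = 30/6 = 5; σ²_F = ((12−2)/6)² = 2.778
te_G = (7 + 4·9 + 17)/6 = 60/6 = 10; σ²_G = ((17−7)/6)² = 2.778
te_H = (6 + 4·10 + 14)/6 = 60/6 = 10; σ²_H = ((14−6)/6)² = 1.778
te_I = (2 + 4·3 + 4)/6 = 18/6 = 3; σ²_I = ((4−2)/6)² = 0.111

Forward pass:
ES_A = 0; EF_A = 14
ES_B = 14; EF_B = 14+8 = 22
ES_C = 14; EF_C = 14+3 = 17
ES_D = 14; EF_D = 14+14 = 28
ES_E = 22; EF_E = 22+14 = 36
ES_F = max(EF_B=22, EF_C=17) = 22; EF_F = 22+5 = 27
ES_G = max(EF_B=22, EF_D=28) = 28; EF_G = 28+10 = 38
ES_H = max(EF_B=22, EF_C=17) = 22; EF_H = 22+10 = 32
ES_I = max(EF_E=36, EF_F=27, EF_G=38, EF_H=32) = 38; EF_I = 38+3 = 41
Expected project duration μ = 41 days. Critical path: A → D → G → I.

Variance along critical path = 1.778 + 1.778 + 2.778 + 0.111 = 6.444; σ = √6.444 = 2.539 days.
Z = (44 − 41) / 2.539 = 1.182
P(T ≤ 44) = Φ(1.182) ≈ 0.881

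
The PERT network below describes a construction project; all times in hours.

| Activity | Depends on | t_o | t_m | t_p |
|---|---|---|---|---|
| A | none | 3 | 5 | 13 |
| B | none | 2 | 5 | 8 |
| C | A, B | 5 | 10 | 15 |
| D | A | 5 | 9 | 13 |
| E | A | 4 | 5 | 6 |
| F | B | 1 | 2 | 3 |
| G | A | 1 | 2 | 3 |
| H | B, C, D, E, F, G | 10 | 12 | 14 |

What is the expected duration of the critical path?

te_A = (3 + 4·5 + 13)/6 = 36/6 = 6
te_B = (2 + 4·5 + 8)/6 = 30/6 = 5
te_C = (5 + 4·10 + 15)/6 = 60/6 = 10
te_D = (5 + 4·9 + 13)/6 = 54/6 = 9
te_E = (4 + 4·5 + 6)/6 = 30/6 = 5
te_F = (1 + 4·2 + 3)/6 = 12/6 = 2
te_G = (1 + 4·2 + 3)/6 = 12/6 = 2
te_H = (10 + 4·12 + 14)/6 = 72/6 = 12

Forward pass:
ES_A = 0; EF_A = 6
ES_B = 0; EF_B = 5
ES_C = max(EF_A=6, EF_B=5) = 6; EF_C = 6+10 = 16
ES_D = 6; EF_D = 6+9 = 15
ES_E = 6; EF_E = 6+5 = 11
ES_F = 5; EF_F = 5+2 = 7
ES_G = 6; EF_G = 6+2 = 8
ES_H = max(EF_B=5, EF_C=16, EF_D=15, EF_E=11, EF_F=7, EF_G=8) = 16; EF_H = 16+12 = 28
Expected project duration μ = 28 hours. Critical path: A → C → H.

28 hours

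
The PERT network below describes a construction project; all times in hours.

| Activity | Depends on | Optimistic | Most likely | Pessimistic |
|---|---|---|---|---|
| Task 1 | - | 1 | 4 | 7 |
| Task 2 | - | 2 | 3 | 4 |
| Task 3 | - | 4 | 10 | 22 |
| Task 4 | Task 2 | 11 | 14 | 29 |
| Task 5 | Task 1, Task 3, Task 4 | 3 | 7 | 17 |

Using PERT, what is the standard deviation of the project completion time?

3.82 hours

te_Task 1 = (1 + 4·4 + 7)/6 = 24/6 = 4; σ²_Task 1 = ((7−1)/6)² = 1.000
te_Task 2 = (2 + 4·3 + 4)/6 = 18/6 = 3; σ²_Task 2 = ((4−2)/6)² = 0.111
te_Task 3 = (4 + 4·10 + 22)/6 = 66/6 = 11; σ²_Task 3 = ((22−4)/6)² = 9.000
te_Task 4 = (11 + 4·14 + 29)/6 = 96/6 = 16; σ²_Task 4 = ((29−11)/6)² = 9.000
te_Task 5 = (3 + 4·7 + 17)/6 = 48/6 = 8; σ²_Task 5 = ((17−3)/6)² = 5.444

Forward pass:
ES_Task 1 = 0; EF_Task 1 = 4
ES_Task 2 = 0; EF_Task 2 = 3
ES_Task 3 = 0; EF_Task 3 = 11
ES_Task 4 = 3; EF_Task 4 = 3+16 = 19
ES_Task 5 = max(EF_Task 1=4, EF_Task 3=11, EF_Task 4=19) = 19; EF_Task 5 = 19+8 = 27
Expected project duration μ = 27 hours. Critical path: Task 2 → Task 4 → Task 5.

Variance along critical path = 0.111 + 9.000 + 5.444 = 14.556
σ = √14.556 = 3.815 hours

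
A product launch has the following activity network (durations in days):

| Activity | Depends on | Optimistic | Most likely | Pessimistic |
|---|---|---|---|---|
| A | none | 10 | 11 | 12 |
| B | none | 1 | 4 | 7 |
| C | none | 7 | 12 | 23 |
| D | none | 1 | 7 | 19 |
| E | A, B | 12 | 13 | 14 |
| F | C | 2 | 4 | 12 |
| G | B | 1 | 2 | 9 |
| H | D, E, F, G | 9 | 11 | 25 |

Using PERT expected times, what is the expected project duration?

37 days

te_A = (10 + 4·11 + 12)/6 = 66/6 = 11
te_B = (1 + 4·4 + 7)/6 = 24/6 = 4
te_C = (7 + 4·12 + 23)/6 = 78/6 = 13
te_D = (1 + 4·7 + 19)/6 = 48/6 = 8
te_E = (12 + 4·13 + 14)/6 = 78/6 = 13
te_F = (2 + 4·4 + 12)/6 = 30/6 = 5
te_G = (1 + 4·2 + 9)/6 = 18/6 = 3
te_H = (9 + 4·11 + 25)/6 = 78/6 = 13

Forward pass:
ES_A = 0; EF_A = 11
ES_B = 0; EF_B = 4
ES_C = 0; EF_C = 13
ES_D = 0; EF_D = 8
ES_E = max(EF_A=11, EF_B=4) = 11; EF_E = 11+13 = 24
ES_F = 13; EF_F = 13+5 = 18
ES_G = 4; EF_G = 4+3 = 7
ES_H = max(EF_D=8, EF_E=24, EF_F=18, EF_G=7) = 24; EF_H = 24+13 = 37
Expected project duration μ = 37 days. Critical path: A → E → H.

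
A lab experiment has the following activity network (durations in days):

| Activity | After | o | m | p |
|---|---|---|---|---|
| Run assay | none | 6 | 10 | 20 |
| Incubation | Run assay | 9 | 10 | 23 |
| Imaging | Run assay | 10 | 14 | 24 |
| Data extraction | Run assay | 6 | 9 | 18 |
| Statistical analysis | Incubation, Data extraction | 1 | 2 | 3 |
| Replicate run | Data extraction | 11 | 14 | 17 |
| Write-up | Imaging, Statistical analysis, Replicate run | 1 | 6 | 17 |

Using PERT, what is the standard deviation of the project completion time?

te_Run assay = (6 + 4·10 + 20)/6 = 66/6 = 11; σ²_Run assay = ((20−6)/6)² = 5.444
te_Incubation = (9 + 4·10 + 23)/6 = 72/6 = 12; σ²_Incubation = ((23−9)/6)² = 5.444
te_Imaging = (10 + 4·14 + 24)/6 = 90/6 = 15; σ²_Imaging = ((24−10)/6)² = 5.444
te_Data extraction = (6 + 4·9 + 18)/6 = 60/6 = 10; σ²_Data extraction = ((18−6)/6)² = 4.000
te_Statistical analysis = (1 + 4·2 + 3)/6 = 12/6 = 2; σ²_Statistical analysis = ((3−1)/6)² = 0.111
te_Replicate run = (11 + 4·14 + 17)/6 = 84/6 = 14; σ²_Replicate run = ((17−11)/6)² = 1.000
te_Write-up = (1 + 4·6 + 17)/6 = 42/6 = 7; σ²_Write-up = ((17−1)/6)² = 7.111

Forward pass:
ES_Run assay = 0; EF_Run assay = 11
ES_Incubation = 11; EF_Incubation = 11+12 = 23
ES_Imaging = 11; EF_Imaging = 11+15 = 26
ES_Data extraction = 11; EF_Data extraction = 11+10 = 21
ES_Statistical analysis = max(EF_Incubation=23, EF_Data extraction=21) = 23; EF_Statistical analysis = 23+2 = 25
ES_Replicate run = 21; EF_Replicate run = 21+14 = 35
ES_Write-up = max(EF_Imaging=26, EF_Statistical analysis=25, EF_Replicate run=35) = 35; EF_Write-up = 35+7 = 42
Expected project duration μ = 42 days. Critical path: Run assay → Data extraction → Replicate run → Write-up.

Variance along critical path = 5.444 + 4.000 + 1.000 + 7.111 = 17.556
σ = √17.556 = 4.190 days

4.19 days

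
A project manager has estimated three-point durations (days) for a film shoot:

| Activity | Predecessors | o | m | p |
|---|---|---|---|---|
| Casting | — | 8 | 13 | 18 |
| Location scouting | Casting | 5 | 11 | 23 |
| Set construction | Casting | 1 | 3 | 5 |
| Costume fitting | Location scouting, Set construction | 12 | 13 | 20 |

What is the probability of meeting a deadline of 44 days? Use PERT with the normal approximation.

te_Casting = (8 + 4·13 + 18)/6 = 78/6 = 13; σ²_Casting = ((18−8)/6)² = 2.778
te_Location scouting = (5 + 4·11 + 23)/6 = 72/6 = 12; σ²_Location scouting = ((23−5)/6)² = 9.000
te_Set construction = (1 + 4·3 + 5)/6 = 18/6 = 3; σ²_Set construction = ((5−1)/6)² = 0.444
te_Costume fitting = (12 + 4·13 + 20)/6 = 84/6 = 14; σ²_Costume fitting = ((20−12)/6)² = 1.778

Forward pass:
ES_Casting = 0; EF_Casting = 13
ES_Location scouting = 13; EF_Location scouting = 13+12 = 25
ES_Set construction = 13; EF_Set construction = 13+3 = 16
ES_Costume fitting = max(EF_Location scouting=25, EF_Set construction=16) = 25; EF_Costume fitting = 25+14 = 39
Expected project duration μ = 39 days. Critical path: Casting → Location scouting → Costume fitting.

Variance along critical path = 2.778 + 9.000 + 1.778 = 13.556; σ = √13.556 = 3.682 days.
Z = (44 − 39) / 3.682 = 1.358
P(T ≤ 44) = Φ(1.358) ≈ 0.913

0.913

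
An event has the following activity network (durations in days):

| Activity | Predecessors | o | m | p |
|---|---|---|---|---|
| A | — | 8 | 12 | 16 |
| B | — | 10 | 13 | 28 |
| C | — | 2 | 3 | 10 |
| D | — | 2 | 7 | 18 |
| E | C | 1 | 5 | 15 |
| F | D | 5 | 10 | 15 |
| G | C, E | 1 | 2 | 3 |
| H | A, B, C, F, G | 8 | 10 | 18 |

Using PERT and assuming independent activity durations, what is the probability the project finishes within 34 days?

te_A = (8 + 4·12 + 16)/6 = 72/6 = 12; σ²_A = ((16−8)/6)² = 1.778
te_B = (10 + 4·13 + 28)/6 = 90/6 = 15; σ²_B = ((28−10)/6)² = 9.000
te_C = (2 + 4·3 + 10)/6 = 24/6 = 4; σ²_C = ((10−2)/6)² = 1.778
te_D = (2 + 4·7 + 18)/6 = 48/6 = 8; σ²_D = ((18−2)/6)² = 7.111
te_E = (1 + 4·5 + 15)/6 = 36/6 = 6; σ²_E = ((15−1)/6)² = 5.444
te_F = (5 + 4·10 + 15)/6 = 60/6 = 10; σ²_F = ((15−5)/6)² = 2.778
te_G = (1 + 4·2 + 3)/6 = 12/6 = 2; σ²_G = ((3−1)/6)² = 0.111
te_H = (8 + 4·10 + 18)/6 = 66/6 = 11; σ²_H = ((18−8)/6)² = 2.778

Forward pass:
ES_A = 0; EF_A = 12
ES_B = 0; EF_B = 15
ES_C = 0; EF_C = 4
ES_D = 0; EF_D = 8
ES_E = 4; EF_E = 4+6 = 10
ES_F = 8; EF_F = 8+10 = 18
ES_G = max(EF_C=4, EF_E=10) = 10; EF_G = 10+2 = 12
ES_H = max(EF_A=12, EF_B=15, EF_C=4, EF_F=18, EF_G=12) = 18; EF_H = 18+11 = 29
Expected project duration μ = 29 days. Critical path: D → F → H.

Variance along critical path = 7.111 + 2.778 + 2.778 = 12.667; σ = √12.667 = 3.559 days.
Z = (34 − 29) / 3.559 = 1.405
P(T ≤ 34) = Φ(1.405) ≈ 0.920

0.920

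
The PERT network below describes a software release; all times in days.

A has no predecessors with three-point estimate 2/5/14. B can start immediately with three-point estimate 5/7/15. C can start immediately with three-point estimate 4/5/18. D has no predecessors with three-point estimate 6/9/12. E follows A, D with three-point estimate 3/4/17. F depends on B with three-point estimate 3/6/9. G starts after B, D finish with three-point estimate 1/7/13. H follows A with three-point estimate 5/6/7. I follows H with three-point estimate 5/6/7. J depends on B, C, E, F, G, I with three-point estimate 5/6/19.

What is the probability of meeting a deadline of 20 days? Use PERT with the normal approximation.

te_A = (2 + 4·5 + 14)/6 = 36/6 = 6; σ²_A = ((14−2)/6)² = 4.000
te_B = (5 + 4·7 + 15)/6 = 48/6 = 8; σ²_B = ((15−5)/6)² = 2.778
te_C = (4 + 4·5 + 18)/6 = 42/6 = 7; σ²_C = ((18−4)/6)² = 5.444
te_D = (6 + 4·9 + 12)/6 = 54/6 = 9; σ²_D = ((12−6)/6)² = 1.000
te_E = (3 + 4·4 + 17)/6 = 36/6 = 6; σ²_E = ((17−3)/6)² = 5.444
te_F = (3 + 4·6 + 9)/6 = 36/6 = 6; σ²_F = ((9−3)/6)² = 1.000
te_G = (1 + 4·7 + 13)/6 = 42/6 = 7; σ²_G = ((13−1)/6)² = 4.000
te_H = (5 + 4·6 + 7)/6 = 36/6 = 6; σ²_H = ((7−5)/6)² = 0.111
te_I = (5 + 4·6 + 7)/6 = 36/6 = 6; σ²_I = ((7−5)/6)² = 0.111
te_J = (5 + 4·6 + 19)/6 = 48/6 = 8; σ²_J = ((19−5)/6)² = 5.444

Forward pass:
ES_A = 0; EF_A = 6
ES_B = 0; EF_B = 8
ES_C = 0; EF_C = 7
ES_D = 0; EF_D = 9
ES_E = max(EF_A=6, EF_D=9) = 9; EF_E = 9+6 = 15
ES_F = 8; EF_F = 8+6 = 14
ES_G = max(EF_B=8, EF_D=9) = 9; EF_G = 9+7 = 16
ES_H = 6; EF_H = 6+6 = 12
ES_I = 12; EF_I = 12+6 = 18
ES_J = max(EF_B=8, EF_C=7, EF_E=15, EF_F=14, EF_G=16, EF_I=18) = 18; EF_J = 18+8 = 26
Expected project duration μ = 26 days. Critical path: A → H → I → J.

Variance along critical path = 4.000 + 0.111 + 0.111 + 5.444 = 9.667; σ = √9.667 = 3.109 days.
Z = (20 − 26) / 3.109 = -1.930
P(T ≤ 20) = Φ(-1.930) ≈ 0.027

0.027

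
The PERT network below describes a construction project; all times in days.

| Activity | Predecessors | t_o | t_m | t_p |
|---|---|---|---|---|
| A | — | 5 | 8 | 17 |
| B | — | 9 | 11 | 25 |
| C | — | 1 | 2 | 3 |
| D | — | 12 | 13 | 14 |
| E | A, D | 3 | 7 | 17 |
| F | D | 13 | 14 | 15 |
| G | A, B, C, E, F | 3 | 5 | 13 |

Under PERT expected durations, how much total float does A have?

te_A = (5 + 4·8 + 17)/6 = 54/6 = 9
te_B = (9 + 4·11 + 25)/6 = 78/6 = 13
te_C = (1 + 4·2 + 3)/6 = 12/6 = 2
te_D = (12 + 4·13 + 14)/6 = 78/6 = 13
te_E = (3 + 4·7 + 17)/6 = 48/6 = 8
te_F = (13 + 4·14 + 15)/6 = 84/6 = 14
te_G = (3 + 4·5 + 13)/6 = 36/6 = 6

Forward pass:
ES_A = 0; EF_A = 9
ES_B = 0; EF_B = 13
ES_C = 0; EF_C = 2
ES_D = 0; EF_D = 13
ES_E = max(EF_A=9, EF_D=13) = 13; EF_E = 13+8 = 21
ES_F = 13; EF_F = 13+14 = 27
ES_G = max(EF_A=9, EF_B=13, EF_C=2, EF_E=21, EF_F=27) = 27; EF_G = 27+6 = 33
Expected project duration μ = 33 days. Critical path: D → F → G.

Backward pass:
LF_G = 33; LS_G = 33−6 = 27
LF_F = LS_G = 27; LS_F = 27−14 = 13
LF_E = LS_G = 27; LS_E = 27−8 = 19
LF_D = min(LS_E=19, LS_F=13) = 13; LS_D = 13−13 = 0
LF_C = LS_G = 27; LS_C = 27−2 = 25
LF_B = LS_G = 27; LS_B = 27−13 = 14
LF_A = min(LS_E=19, LS_G=27) = 19; LS_A = 19−9 = 10
Slack_A = LS_A − ES_A = 10 − 0 = 10

10 days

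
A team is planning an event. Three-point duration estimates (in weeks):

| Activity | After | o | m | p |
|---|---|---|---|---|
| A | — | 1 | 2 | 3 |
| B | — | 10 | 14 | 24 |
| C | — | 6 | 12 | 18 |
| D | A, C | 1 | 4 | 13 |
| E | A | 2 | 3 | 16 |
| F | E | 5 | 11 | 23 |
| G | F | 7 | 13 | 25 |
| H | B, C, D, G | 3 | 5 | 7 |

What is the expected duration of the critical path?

38 weeks

te_A = (1 + 4·2 + 3)/6 = 12/6 = 2
te_B = (10 + 4·14 + 24)/6 = 90/6 = 15
te_C = (6 + 4·12 + 18)/6 = 72/6 = 12
te_D = (1 + 4·4 + 13)/6 = 30/6 = 5
te_E = (2 + 4·3 + 16)/6 = 30/6 = 5
te_F = (5 + 4·11 + 23)/6 = 72/6 = 12
te_G = (7 + 4·13 + 25)/6 = 84/6 = 14
te_H = (3 + 4·5 + 7)/6 = 30/6 = 5

Forward pass:
ES_A = 0; EF_A = 2
ES_B = 0; EF_B = 15
ES_C = 0; EF_C = 12
ES_D = max(EF_A=2, EF_C=12) = 12; EF_D = 12+5 = 17
ES_E = 2; EF_E = 2+5 = 7
ES_F = 7; EF_F = 7+12 = 19
ES_G = 19; EF_G = 19+14 = 33
ES_H = max(EF_B=15, EF_C=12, EF_D=17, EF_G=33) = 33; EF_H = 33+5 = 38
Expected project duration μ = 38 weeks. Critical path: A → E → F → G → H.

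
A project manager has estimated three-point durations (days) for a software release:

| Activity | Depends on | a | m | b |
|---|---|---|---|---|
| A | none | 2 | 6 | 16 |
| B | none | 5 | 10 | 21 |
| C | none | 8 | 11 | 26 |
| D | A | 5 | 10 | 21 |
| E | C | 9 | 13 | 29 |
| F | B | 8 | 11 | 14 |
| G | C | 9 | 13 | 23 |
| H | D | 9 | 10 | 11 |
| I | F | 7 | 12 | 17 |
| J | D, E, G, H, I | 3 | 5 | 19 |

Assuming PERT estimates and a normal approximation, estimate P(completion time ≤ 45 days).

te_A = (2 + 4·6 + 16)/6 = 42/6 = 7; σ²_A = ((16−2)/6)² = 5.444
te_B = (5 + 4·10 + 21)/6 = 66/6 = 11; σ²_B = ((21−5)/6)² = 7.111
te_C = (8 + 4·11 + 26)/6 = 78/6 = 13; σ²_C = ((26−8)/6)² = 9.000
te_D = (5 + 4·10 + 21)/6 = 66/6 = 11; σ²_D = ((21−5)/6)² = 7.111
te_E = (9 + 4·13 + 29)/6 = 90/6 = 15; σ²_E = ((29−9)/6)² = 11.111
te_F = (8 + 4·11 + 14)/6 = 66/6 = 11; σ²_F = ((14−8)/6)² = 1.000
te_G = (9 + 4·13 + 23)/6 = 84/6 = 14; σ²_G = ((23−9)/6)² = 5.444
te_H = (9 + 4·10 + 11)/6 = 60/6 = 10; σ²_H = ((11−9)/6)² = 0.111
te_I = (7 + 4·12 + 17)/6 = 72/6 = 12; σ²_I = ((17−7)/6)² = 2.778
te_J = (3 + 4·5 + 19)/6 = 42/6 = 7; σ²_J = ((19−3)/6)² = 7.111

Forward pass:
ES_A = 0; EF_A = 7
ES_B = 0; EF_B = 11
ES_C = 0; EF_C = 13
ES_D = 7; EF_D = 7+11 = 18
ES_E = 13; EF_E = 13+15 = 28
ES_F = 11; EF_F = 11+11 = 22
ES_G = 13; EF_G = 13+14 = 27
ES_H = 18; EF_H = 18+10 = 28
ES_I = 22; EF_I = 22+12 = 34
ES_J = max(EF_D=18, EF_E=28, EF_G=27, EF_H=28, EF_I=34) = 34; EF_J = 34+7 = 41
Expected project duration μ = 41 days. Critical path: B → F → I → J.

Variance along critical path = 7.111 + 1.000 + 2.778 + 7.111 = 18.000; σ = √18.000 = 4.243 days.
Z = (45 − 41) / 4.243 = 0.943
P(T ≤ 45) = Φ(0.943) ≈ 0.827

0.827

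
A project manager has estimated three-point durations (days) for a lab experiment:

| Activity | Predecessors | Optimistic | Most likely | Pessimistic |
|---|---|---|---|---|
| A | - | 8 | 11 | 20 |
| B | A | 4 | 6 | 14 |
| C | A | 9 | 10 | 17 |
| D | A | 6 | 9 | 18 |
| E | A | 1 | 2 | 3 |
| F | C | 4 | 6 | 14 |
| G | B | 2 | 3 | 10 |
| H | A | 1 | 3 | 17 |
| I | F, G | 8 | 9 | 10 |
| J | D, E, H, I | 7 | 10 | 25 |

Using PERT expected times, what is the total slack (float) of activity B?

te_A = (8 + 4·11 + 20)/6 = 72/6 = 12
te_B = (4 + 4·6 + 14)/6 = 42/6 = 7
te_C = (9 + 4·10 + 17)/6 = 66/6 = 11
te_D = (6 + 4·9 + 18)/6 = 60/6 = 10
te_E = (1 + 4·2 + 3)/6 = 12/6 = 2
te_F = (4 + 4·6 + 14)/6 = 42/6 = 7
te_G = (2 + 4·3 + 10)/6 = 24/6 = 4
te_H = (1 + 4·3 + 17)/6 = 30/6 = 5
te_I = (8 + 4·9 + 10)/6 = 54/6 = 9
te_J = (7 + 4·10 + 25)/6 = 72/6 = 12

Forward pass:
ES_A = 0; EF_A = 12
ES_B = 12; EF_B = 12+7 = 19
ES_C = 12; EF_C = 12+11 = 23
ES_D = 12; EF_D = 12+10 = 22
ES_E = 12; EF_E = 12+2 = 14
ES_F = 23; EF_F = 23+7 = 30
ES_G = 19; EF_G = 19+4 = 23
ES_H = 12; EF_H = 12+5 = 17
ES_I = max(EF_F=30, EF_G=23) = 30; EF_I = 30+9 = 39
ES_J = max(EF_D=22, EF_E=14, EF_H=17, EF_I=39) = 39; EF_J = 39+12 = 51
Expected project duration μ = 51 days. Critical path: A → C → F → I → J.

Backward pass:
LF_J = 51; LS_J = 51−12 = 39
LF_I = LS_J = 39; LS_I = 39−9 = 30
LF_H = LS_J = 39; LS_H = 39−5 = 34
LF_G = LS_I = 30; LS_G = 30−4 = 26
LF_F = LS_I = 30; LS_F = 30−7 = 23
LF_E = LS_J = 39; LS_E = 39−2 = 37
LF_D = LS_J = 39; LS_D = 39−10 = 29
LF_C = LS_F = 23; LS_C = 23−11 = 12
LF_B = LS_G = 26; LS_B = 26−7 = 19
LF_A = min(LS_B=19, LS_C=12, LS_D=29, LS_E=37, LS_H=34) = 12; LS_A = 12−12 = 0
Slack_B = LS_B − ES_B = 19 − 12 = 7

7 days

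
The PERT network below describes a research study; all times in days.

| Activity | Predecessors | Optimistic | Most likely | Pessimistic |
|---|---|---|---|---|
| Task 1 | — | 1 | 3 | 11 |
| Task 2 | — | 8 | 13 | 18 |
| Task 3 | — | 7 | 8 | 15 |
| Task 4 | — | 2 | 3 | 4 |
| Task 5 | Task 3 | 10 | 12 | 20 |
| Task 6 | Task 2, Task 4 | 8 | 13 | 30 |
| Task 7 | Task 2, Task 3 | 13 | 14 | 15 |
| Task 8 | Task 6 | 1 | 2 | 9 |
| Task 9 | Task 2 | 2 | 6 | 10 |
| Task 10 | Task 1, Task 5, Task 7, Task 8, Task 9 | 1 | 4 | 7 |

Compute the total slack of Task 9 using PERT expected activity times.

12 days

te_Task 1 = (1 + 4·3 + 11)/6 = 24/6 = 4
te_Task 2 = (8 + 4·13 + 18)/6 = 78/6 = 13
te_Task 3 = (7 + 4·8 + 15)/6 = 54/6 = 9
te_Task 4 = (2 + 4·3 + 4)/6 = 18/6 = 3
te_Task 5 = (10 + 4·12 + 20)/6 = 78/6 = 13
te_Task 6 = (8 + 4·13 + 30)/6 = 90/6 = 15
te_Task 7 = (13 + 4·14 + 15)/6 = 84/6 = 14
te_Task 8 = (1 + 4·2 + 9)/6 = 18/6 = 3
te_Task 9 = (2 + 4·6 + 10)/6 = 36/6 = 6
te_Task 10 = (1 + 4·4 + 7)/6 = 24/6 = 4

Forward pass:
ES_Task 1 = 0; EF_Task 1 = 4
ES_Task 2 = 0; EF_Task 2 = 13
ES_Task 3 = 0; EF_Task 3 = 9
ES_Task 4 = 0; EF_Task 4 = 3
ES_Task 5 = 9; EF_Task 5 = 9+13 = 22
ES_Task 6 = max(EF_Task 2=13, EF_Task 4=3) = 13; EF_Task 6 = 13+15 = 28
ES_Task 7 = max(EF_Task 2=13, EF_Task 3=9) = 13; EF_Task 7 = 13+14 = 27
ES_Task 8 = 28; EF_Task 8 = 28+3 = 31
ES_Task 9 = 13; EF_Task 9 = 13+6 = 19
ES_Task 10 = max(EF_Task 1=4, EF_Task 5=22, EF_Task 7=27, EF_Task 8=31, EF_Task 9=19) = 31; EF_Task 10 = 31+4 = 35
Expected project duration μ = 35 days. Critical path: Task 2 → Task 6 → Task 8 → Task 10.

Backward pass:
LF_Task 10 = 35; LS_Task 10 = 35−4 = 31
LF_Task 9 = LS_Task 10 = 31; LS_Task 9 = 31−6 = 25
LF_Task 8 = LS_Task 10 = 31; LS_Task 8 = 31−3 = 28
LF_Task 7 = LS_Task 10 = 31; LS_Task 7 = 31−14 = 17
LF_Task 6 = LS_Task 8 = 28; LS_Task 6 = 28−15 = 13
LF_Task 5 = LS_Task 10 = 31; LS_Task 5 = 31−13 = 18
LF_Task 4 = LS_Task 6 = 13; LS_Task 4 = 13−3 = 10
LF_Task 3 = min(LS_Task 5=18, LS_Task 7=17) = 17; LS_Task 3 = 17−9 = 8
LF_Task 2 = min(LS_Task 6=13, LS_Task 7=17, LS_Task 9=25) = 13; LS_Task 2 = 13−13 = 0
LF_Task 1 = LS_Task 10 = 31; LS_Task 1 = 31−4 = 27
Slack_Task 9 = LS_Task 9 − ES_Task 9 = 25 − 13 = 12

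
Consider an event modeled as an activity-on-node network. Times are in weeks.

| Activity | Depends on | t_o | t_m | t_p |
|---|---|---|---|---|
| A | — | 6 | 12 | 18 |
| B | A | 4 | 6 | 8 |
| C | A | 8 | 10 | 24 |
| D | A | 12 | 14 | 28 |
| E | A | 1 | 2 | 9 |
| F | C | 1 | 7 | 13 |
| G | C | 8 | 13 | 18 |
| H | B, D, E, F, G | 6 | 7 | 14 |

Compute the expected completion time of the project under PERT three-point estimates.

45 weeks

te_A = (6 + 4·12 + 18)/6 = 72/6 = 12
te_B = (4 + 4·6 + 8)/6 = 36/6 = 6
te_C = (8 + 4·10 + 24)/6 = 72/6 = 12
te_D = (12 + 4·14 + 28)/6 = 96/6 = 16
te_E = (1 + 4·2 + 9)/6 = 18/6 = 3
te_F = (1 + 4·7 + 13)/6 = 42/6 = 7
te_G = (8 + 4·13 + 18)/6 = 78/6 = 13
te_H = (6 + 4·7 + 14)/6 = 48/6 = 8

Forward pass:
ES_A = 0; EF_A = 12
ES_B = 12; EF_B = 12+6 = 18
ES_C = 12; EF_C = 12+12 = 24
ES_D = 12; EF_D = 12+16 = 28
ES_E = 12; EF_E = 12+3 = 15
ES_F = 24; EF_F = 24+7 = 31
ES_G = 24; EF_G = 24+13 = 37
ES_H = max(EF_B=18, EF_D=28, EF_E=15, EF_F=31, EF_G=37) = 37; EF_H = 37+8 = 45
Expected project duration μ = 45 weeks. Critical path: A → C → G → H.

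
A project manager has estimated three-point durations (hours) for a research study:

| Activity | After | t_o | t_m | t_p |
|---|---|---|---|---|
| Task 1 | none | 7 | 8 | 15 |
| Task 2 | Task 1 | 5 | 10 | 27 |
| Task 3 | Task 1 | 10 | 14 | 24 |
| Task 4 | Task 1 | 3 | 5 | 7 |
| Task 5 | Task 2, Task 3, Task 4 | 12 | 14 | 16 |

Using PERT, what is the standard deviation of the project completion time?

2.77 hours

te_Task 1 = (7 + 4·8 + 15)/6 = 54/6 = 9; σ²_Task 1 = ((15−7)/6)² = 1.778
te_Task 2 = (5 + 4·10 + 27)/6 = 72/6 = 12; σ²_Task 2 = ((27−5)/6)² = 13.444
te_Task 3 = (10 + 4·14 + 24)/6 = 90/6 = 15; σ²_Task 3 = ((24−10)/6)² = 5.444
te_Task 4 = (3 + 4·5 + 7)/6 = 30/6 = 5; σ²_Task 4 = ((7−3)/6)² = 0.444
te_Task 5 = (12 + 4·14 + 16)/6 = 84/6 = 14; σ²_Task 5 = ((16−12)/6)² = 0.444

Forward pass:
ES_Task 1 = 0; EF_Task 1 = 9
ES_Task 2 = 9; EF_Task 2 = 9+12 = 21
ES_Task 3 = 9; EF_Task 3 = 9+15 = 24
ES_Task 4 = 9; EF_Task 4 = 9+5 = 14
ES_Task 5 = max(EF_Task 2=21, EF_Task 3=24, EF_Task 4=14) = 24; EF_Task 5 = 24+14 = 38
Expected project duration μ = 38 hours. Critical path: Task 1 → Task 3 → Task 5.

Variance along critical path = 1.778 + 5.444 + 0.444 = 7.667
σ = √7.667 = 2.769 hours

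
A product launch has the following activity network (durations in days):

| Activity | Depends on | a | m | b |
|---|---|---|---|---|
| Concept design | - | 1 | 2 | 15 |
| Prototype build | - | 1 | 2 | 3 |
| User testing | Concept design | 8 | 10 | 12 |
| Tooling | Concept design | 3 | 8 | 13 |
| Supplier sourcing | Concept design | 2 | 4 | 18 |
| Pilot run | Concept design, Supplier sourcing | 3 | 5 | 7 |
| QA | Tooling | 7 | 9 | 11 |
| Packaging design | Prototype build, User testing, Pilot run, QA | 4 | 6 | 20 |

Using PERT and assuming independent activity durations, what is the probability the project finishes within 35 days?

0.935

te_Concept design = (1 + 4·2 + 15)/6 = 24/6 = 4; σ²_Concept design = ((15−1)/6)² = 5.444
te_Prototype build = (1 + 4·2 + 3)/6 = 12/6 = 2; σ²_Prototype build = ((3−1)/6)² = 0.111
te_User testing = (8 + 4·10 + 12)/6 = 60/6 = 10; σ²_User testing = ((12−8)/6)² = 0.444
te_Tooling = (3 + 4·8 + 13)/6 = 48/6 = 8; σ²_Tooling = ((13−3)/6)² = 2.778
te_Supplier sourcing = (2 + 4·4 + 18)/6 = 36/6 = 6; σ²_Supplier sourcing = ((18−2)/6)² = 7.111
te_Pilot run = (3 + 4·5 + 7)/6 = 30/6 = 5; σ²_Pilot run = ((7−3)/6)² = 0.444
te_QA = (7 + 4·9 + 11)/6 = 54/6 = 9; σ²_QA = ((11−7)/6)² = 0.444
te_Packaging design = (4 + 4·6 + 20)/6 = 48/6 = 8; σ²_Packaging design = ((20−4)/6)² = 7.111

Forward pass:
ES_Concept design = 0; EF_Concept design = 4
ES_Prototype build = 0; EF_Prototype build = 2
ES_User testing = 4; EF_User testing = 4+10 = 14
ES_Tooling = 4; EF_Tooling = 4+8 = 12
ES_Supplier sourcing = 4; EF_Supplier sourcing = 4+6 = 10
ES_Pilot run = max(EF_Concept design=4, EF_Supplier sourcing=10) = 10; EF_Pilot run = 10+5 = 15
ES_QA = 12; EF_QA = 12+9 = 21
ES_Packaging design = max(EF_Prototype build=2, EF_User testing=14, EF_Pilot run=15, EF_QA=21) = 21; EF_Packaging design = 21+8 = 29
Expected project duration μ = 29 days. Critical path: Concept design → Tooling → QA → Packaging design.

Variance along critical path = 5.444 + 2.778 + 0.444 + 7.111 = 15.778; σ = √15.778 = 3.972 days.
Z = (35 − 29) / 3.972 = 1.511
P(T ≤ 35) = Φ(1.511) ≈ 0.935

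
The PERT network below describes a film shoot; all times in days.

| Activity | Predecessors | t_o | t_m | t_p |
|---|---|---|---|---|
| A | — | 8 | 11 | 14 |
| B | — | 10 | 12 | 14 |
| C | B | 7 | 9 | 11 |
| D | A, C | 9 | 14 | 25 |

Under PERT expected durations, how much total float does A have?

te_A = (8 + 4·11 + 14)/6 = 66/6 = 11
te_B = (10 + 4·12 + 14)/6 = 72/6 = 12
te_C = (7 + 4·9 + 11)/6 = 54/6 = 9
te_D = (9 + 4·14 + 25)/6 = 90/6 = 15

Forward pass:
ES_A = 0; EF_A = 11
ES_B = 0; EF_B = 12
ES_C = 12; EF_C = 12+9 = 21
ES_D = max(EF_A=11, EF_C=21) = 21; EF_D = 21+15 = 36
Expected project duration μ = 36 days. Critical path: B → C → D.

Backward pass:
LF_D = 36; LS_D = 36−15 = 21
LF_C = LS_D = 21; LS_C = 21−9 = 12
LF_B = LS_C = 12; LS_B = 12−12 = 0
LF_A = LS_D = 21; LS_A = 21−11 = 10
Slack_A = LS_A − ES_A = 10 − 0 = 10

10 days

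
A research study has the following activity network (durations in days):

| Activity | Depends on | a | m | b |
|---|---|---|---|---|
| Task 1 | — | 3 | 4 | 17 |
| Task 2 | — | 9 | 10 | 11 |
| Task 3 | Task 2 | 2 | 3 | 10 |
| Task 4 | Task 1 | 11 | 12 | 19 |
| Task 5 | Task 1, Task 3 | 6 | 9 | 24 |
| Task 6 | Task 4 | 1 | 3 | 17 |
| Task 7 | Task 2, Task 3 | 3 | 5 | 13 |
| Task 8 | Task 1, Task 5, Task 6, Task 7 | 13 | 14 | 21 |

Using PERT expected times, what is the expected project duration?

40 days

te_Task 1 = (3 + 4·4 + 17)/6 = 36/6 = 6
te_Task 2 = (9 + 4·10 + 11)/6 = 60/6 = 10
te_Task 3 = (2 + 4·3 + 10)/6 = 24/6 = 4
te_Task 4 = (11 + 4·12 + 19)/6 = 78/6 = 13
te_Task 5 = (6 + 4·9 + 24)/6 = 66/6 = 11
te_Task 6 = (1 + 4·3 + 17)/6 = 30/6 = 5
te_Task 7 = (3 + 4·5 + 13)/6 = 36/6 = 6
te_Task 8 = (13 + 4·14 + 21)/6 = 90/6 = 15

Forward pass:
ES_Task 1 = 0; EF_Task 1 = 6
ES_Task 2 = 0; EF_Task 2 = 10
ES_Task 3 = 10; EF_Task 3 = 10+4 = 14
ES_Task 4 = 6; EF_Task 4 = 6+13 = 19
ES_Task 5 = max(EF_Task 1=6, EF_Task 3=14) = 14; EF_Task 5 = 14+11 = 25
ES_Task 6 = 19; EF_Task 6 = 19+5 = 24
ES_Task 7 = max(EF_Task 2=10, EF_Task 3=14) = 14; EF_Task 7 = 14+6 = 20
ES_Task 8 = max(EF_Task 1=6, EF_Task 5=25, EF_Task 6=24, EF_Task 7=20) = 25; EF_Task 8 = 25+15 = 40
Expected project duration μ = 40 days. Critical path: Task 2 → Task 3 → Task 5 → Task 8.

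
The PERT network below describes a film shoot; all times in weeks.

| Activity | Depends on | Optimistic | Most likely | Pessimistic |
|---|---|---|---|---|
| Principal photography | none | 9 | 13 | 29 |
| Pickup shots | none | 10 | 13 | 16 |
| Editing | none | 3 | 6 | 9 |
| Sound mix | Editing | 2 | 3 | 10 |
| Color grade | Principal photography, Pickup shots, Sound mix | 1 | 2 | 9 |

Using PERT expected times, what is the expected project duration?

18 weeks

te_Principal photography = (9 + 4·13 + 29)/6 = 90/6 = 15
te_Pickup shots = (10 + 4·13 + 16)/6 = 78/6 = 13
te_Editing = (3 + 4·6 + 9)/6 = 36/6 = 6
te_Sound mix = (2 + 4·3 + 10)/6 = 24/6 = 4
te_Color grade = (1 + 4·2 + 9)/6 = 18/6 = 3

Forward pass:
ES_Principal photography = 0; EF_Principal photography = 15
ES_Pickup shots = 0; EF_Pickup shots = 13
ES_Editing = 0; EF_Editing = 6
ES_Sound mix = 6; EF_Sound mix = 6+4 = 10
ES_Color grade = max(EF_Principal photography=15, EF_Pickup shots=13, EF_Sound mix=10) = 15; EF_Color grade = 15+3 = 18
Expected project duration μ = 18 weeks. Critical path: Principal photography → Color grade.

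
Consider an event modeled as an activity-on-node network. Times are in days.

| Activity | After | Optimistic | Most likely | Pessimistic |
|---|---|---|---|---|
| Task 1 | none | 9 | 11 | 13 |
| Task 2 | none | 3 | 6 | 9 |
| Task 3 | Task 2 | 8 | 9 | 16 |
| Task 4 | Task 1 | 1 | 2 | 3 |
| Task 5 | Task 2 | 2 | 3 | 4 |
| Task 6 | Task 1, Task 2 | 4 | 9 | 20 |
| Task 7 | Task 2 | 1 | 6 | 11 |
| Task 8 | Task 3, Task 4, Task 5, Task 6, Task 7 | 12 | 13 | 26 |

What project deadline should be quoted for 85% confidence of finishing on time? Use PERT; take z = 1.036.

te_Task 1 = (9 + 4·11 + 13)/6 = 66/6 = 11; σ²_Task 1 = ((13−9)/6)² = 0.444
te_Task 2 = (3 + 4·6 + 9)/6 = 36/6 = 6; σ²_Task 2 = ((9−3)/6)² = 1.000
te_Task 3 = (8 + 4·9 + 16)/6 = 60/6 = 10; σ²_Task 3 = ((16−8)/6)² = 1.778
te_Task 4 = (1 + 4·2 + 3)/6 = 12/6 = 2; σ²_Task 4 = ((3−1)/6)² = 0.111
te_Task 5 = (2 + 4·3 + 4)/6 = 18/6 = 3; σ²_Task 5 = ((4−2)/6)² = 0.111
te_Task 6 = (4 + 4·9 + 20)/6 = 60/6 = 10; σ²_Task 6 = ((20−4)/6)² = 7.111
te_Task 7 = (1 + 4·6 + 11)/6 = 36/6 = 6; σ²_Task 7 = ((11−1)/6)² = 2.778
te_Task 8 = (12 + 4·13 + 26)/6 = 90/6 = 15; σ²_Task 8 = ((26−12)/6)² = 5.444

Forward pass:
ES_Task 1 = 0; EF_Task 1 = 11
ES_Task 2 = 0; EF_Task 2 = 6
ES_Task 3 = 6; EF_Task 3 = 6+10 = 16
ES_Task 4 = 11; EF_Task 4 = 11+2 = 13
ES_Task 5 = 6; EF_Task 5 = 6+3 = 9
ES_Task 6 = max(EF_Task 1=11, EF_Task 2=6) = 11; EF_Task 6 = 11+10 = 21
ES_Task 7 = 6; EF_Task 7 = 6+6 = 12
ES_Task 8 = max(EF_Task 3=16, EF_Task 4=13, EF_Task 5=9, EF_Task 6=21, EF_Task 7=12) = 21; EF_Task 8 = 21+15 = 36
Expected project duration μ = 36 days. Critical path: Task 1 → Task 6 → Task 8.

Variance along critical path = 0.444 + 7.111 + 5.444 = 13.000; σ = 3.606 days.
D = μ + z·σ = 36 + 1.036·3.606 = 39.7 days

39.7 days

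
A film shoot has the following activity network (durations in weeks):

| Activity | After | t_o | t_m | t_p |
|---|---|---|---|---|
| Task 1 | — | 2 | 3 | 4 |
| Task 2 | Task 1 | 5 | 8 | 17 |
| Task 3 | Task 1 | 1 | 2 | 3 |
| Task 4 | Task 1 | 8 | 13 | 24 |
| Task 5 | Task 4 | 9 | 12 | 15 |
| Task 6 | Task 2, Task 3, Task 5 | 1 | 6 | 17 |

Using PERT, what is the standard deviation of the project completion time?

te_Task 1 = (2 + 4·3 + 4)/6 = 18/6 = 3; σ²_Task 1 = ((4−2)/6)² = 0.111
te_Task 2 = (5 + 4·8 + 17)/6 = 54/6 = 9; σ²_Task 2 = ((17−5)/6)² = 4.000
te_Task 3 = (1 + 4·2 + 3)/6 = 12/6 = 2; σ²_Task 3 = ((3−1)/6)² = 0.111
te_Task 4 = (8 + 4·13 + 24)/6 = 84/6 = 14; σ²_Task 4 = ((24−8)/6)² = 7.111
te_Task 5 = (9 + 4·12 + 15)/6 = 72/6 = 12; σ²_Task 5 = ((15−9)/6)² = 1.000
te_Task 6 = (1 + 4·6 + 17)/6 = 42/6 = 7; σ²_Task 6 = ((17−1)/6)² = 7.111

Forward pass:
ES_Task 1 = 0; EF_Task 1 = 3
ES_Task 2 = 3; EF_Task 2 = 3+9 = 12
ES_Task 3 = 3; EF_Task 3 = 3+2 = 5
ES_Task 4 = 3; EF_Task 4 = 3+14 = 17
ES_Task 5 = 17; EF_Task 5 = 17+12 = 29
ES_Task 6 = max(EF_Task 2=12, EF_Task 3=5, EF_Task 5=29) = 29; EF_Task 6 = 29+7 = 36
Expected project duration μ = 36 weeks. Critical path: Task 1 → Task 4 → Task 5 → Task 6.

Variance along critical path = 0.111 + 7.111 + 1.000 + 7.111 = 15.333
σ = √15.333 = 3.916 weeks

3.92 weeks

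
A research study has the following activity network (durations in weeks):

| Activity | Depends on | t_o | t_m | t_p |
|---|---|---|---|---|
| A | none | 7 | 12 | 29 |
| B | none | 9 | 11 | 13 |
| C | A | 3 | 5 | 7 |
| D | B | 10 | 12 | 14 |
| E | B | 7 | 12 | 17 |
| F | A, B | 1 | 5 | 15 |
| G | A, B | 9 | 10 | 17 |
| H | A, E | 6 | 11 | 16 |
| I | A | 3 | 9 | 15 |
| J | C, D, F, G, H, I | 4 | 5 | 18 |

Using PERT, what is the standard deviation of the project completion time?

3.38 weeks

te_A = (7 + 4·12 + 29)/6 = 84/6 = 14; σ²_A = ((29−7)/6)² = 13.444
te_B = (9 + 4·11 + 13)/6 = 66/6 = 11; σ²_B = ((13−9)/6)² = 0.444
te_C = (3 + 4·5 + 7)/6 = 30/6 = 5; σ²_C = ((7−3)/6)² = 0.444
te_D = (10 + 4·12 + 14)/6 = 72/6 = 12; σ²_D = ((14−10)/6)² = 0.444
te_E = (7 + 4·12 + 17)/6 = 72/6 = 12; σ²_E = ((17−7)/6)² = 2.778
te_F = (1 + 4·5 + 15)/6 = 36/6 = 6; σ²_F = ((15−1)/6)² = 5.444
te_G = (9 + 4·10 + 17)/6 = 66/6 = 11; σ²_G = ((17−9)/6)² = 1.778
te_H = (6 + 4·11 + 16)/6 = 66/6 = 11; σ²_H = ((16−6)/6)² = 2.778
te_I = (3 + 4·9 + 15)/6 = 54/6 = 9; σ²_I = ((15−3)/6)² = 4.000
te_J = (4 + 4·5 + 18)/6 = 42/6 = 7; σ²_J = ((18−4)/6)² = 5.444

Forward pass:
ES_A = 0; EF_A = 14
ES_B = 0; EF_B = 11
ES_C = 14; EF_C = 14+5 = 19
ES_D = 11; EF_D = 11+12 = 23
ES_E = 11; EF_E = 11+12 = 23
ES_F = max(EF_A=14, EF_B=11) = 14; EF_F = 14+6 = 20
ES_G = max(EF_A=14, EF_B=11) = 14; EF_G = 14+11 = 25
ES_H = max(EF_A=14, EF_E=23) = 23; EF_H = 23+11 = 34
ES_I = 14; EF_I = 14+9 = 23
ES_J = max(EF_C=19, EF_D=23, EF_F=20, EF_G=25, EF_H=34, EF_I=23) = 34; EF_J = 34+7 = 41
Expected project duration μ = 41 weeks. Critical path: B → E → H → J.

Variance along critical path = 0.444 + 2.778 + 2.778 + 5.444 = 11.444
σ = √11.444 = 3.383 weeks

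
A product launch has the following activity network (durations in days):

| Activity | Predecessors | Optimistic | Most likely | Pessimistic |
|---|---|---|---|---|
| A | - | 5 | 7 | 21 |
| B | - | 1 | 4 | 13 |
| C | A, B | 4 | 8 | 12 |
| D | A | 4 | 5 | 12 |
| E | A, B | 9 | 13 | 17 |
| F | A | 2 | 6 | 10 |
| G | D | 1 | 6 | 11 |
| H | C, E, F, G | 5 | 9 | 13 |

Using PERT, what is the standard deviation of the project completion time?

te_A = (5 + 4·7 + 21)/6 = 54/6 = 9; σ²_A = ((21−5)/6)² = 7.111
te_B = (1 + 4·4 + 13)/6 = 30/6 = 5; σ²_B = ((13−1)/6)² = 4.000
te_C = (4 + 4·8 + 12)/6 = 48/6 = 8; σ²_C = ((12−4)/6)² = 1.778
te_D = (4 + 4·5 + 12)/6 = 36/6 = 6; σ²_D = ((12−4)/6)² = 1.778
te_E = (9 + 4·13 + 17)/6 = 78/6 = 13; σ²_E = ((17−9)/6)² = 1.778
te_F = (2 + 4·6 + 10)/6 = 36/6 = 6; σ²_F = ((10−2)/6)² = 1.778
te_G = (1 + 4·6 + 11)/6 = 36/6 = 6; σ²_G = ((11−1)/6)² = 2.778
te_H = (5 + 4·9 + 13)/6 = 54/6 = 9; σ²_H = ((13−5)/6)² = 1.778

Forward pass:
ES_A = 0; EF_A = 9
ES_B = 0; EF_B = 5
ES_C = max(EF_A=9, EF_B=5) = 9; EF_C = 9+8 = 17
ES_D = 9; EF_D = 9+6 = 15
ES_E = max(EF_A=9, EF_B=5) = 9; EF_E = 9+13 = 22
ES_F = 9; EF_F = 9+6 = 15
ES_G = 15; EF_G = 15+6 = 21
ES_H = max(EF_C=17, EF_E=22, EF_F=15, EF_G=21) = 22; EF_H = 22+9 = 31
Expected project duration μ = 31 days. Critical path: A → E → H.

Variance along critical path = 7.111 + 1.778 + 1.778 = 10.667
σ = √10.667 = 3.266 days

3.27 days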